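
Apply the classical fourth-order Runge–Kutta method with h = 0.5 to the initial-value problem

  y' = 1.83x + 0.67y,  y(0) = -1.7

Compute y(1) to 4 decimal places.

RK4: k1 = f(x_n, y_n); k2 = f(x_n + h/2, y_n + (h/2)·k1); k3 = f(x_n + h/2, y_n + (h/2)·k2); k4 = f(x_n + h, y_n + h·k3); y_{n+1} = y_n + (h/6)·(k1 + 2k2 + 2k3 + k4).
x=0.000000, y=-1.700000:
  k1 = f(0.000000, -1.700000) = -1.139000
  k2 = f(0.250000, -1.984750) = -0.872283
  k3 = f(0.250000, -1.918071) = -0.827607
  k4 = f(0.500000, -2.113804) = -0.501248
  y ← -1.700000 + (0.5/6)·(k1 + 2k2 + 2k3 + k4) = -2.120002
x=0.500000, y=-2.120002:
  k1 = f(0.500000, -2.120002) = -0.505402
  k2 = f(0.750000, -2.246353) = -0.132556
  k3 = f(0.750000, -2.153141) = -0.070105
  k4 = f(1.000000, -2.155055) = 0.386113
  y ← -2.120002 + (0.5/6)·(k1 + 2k2 + 2k3 + k4) = -2.163720
y(1) ≈ -2.1637

-2.1637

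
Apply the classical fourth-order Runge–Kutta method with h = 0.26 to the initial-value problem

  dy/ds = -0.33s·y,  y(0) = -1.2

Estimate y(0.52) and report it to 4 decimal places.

-1.1476

RK4: k1 = f(s_n, y_n); k2 = f(s_n + h/2, y_n + (h/2)·k1); k3 = f(s_n + h/2, y_n + (h/2)·k2); k4 = f(s_n + h, y_n + h·k3); y_{n+1} = y_n + (h/6)·(k1 + 2k2 + 2k3 + k4).
s=0.000000, y=-1.200000:
  k1 = f(0.000000, -1.200000) = 0.000000
  k2 = f(0.130000, -1.200000) = 0.051480
  k3 = f(0.130000, -1.193308) = 0.051193
  k4 = f(0.260000, -1.186690) = 0.101818
  y ← -1.200000 + (0.26/6)·(k1 + 2k2 + 2k3 + k4) = -1.186690
s=0.260000, y=-1.186690:
  k1 = f(0.260000, -1.186690) = 0.101818
  k2 = f(0.390000, -1.173453) = 0.151023
  k3 = f(0.390000, -1.167057) = 0.150200
  k4 = f(0.520000, -1.147638) = 0.196935
  y ← -1.186690 + (0.26/6)·(k1 + 2k2 + 2k3 + k4) = -1.147638
y(0.52) ≈ -1.1476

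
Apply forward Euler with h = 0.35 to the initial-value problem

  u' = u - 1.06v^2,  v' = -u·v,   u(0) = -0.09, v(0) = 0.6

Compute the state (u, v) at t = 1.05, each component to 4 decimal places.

Euler on (u,v): u_{n+1} = u_n + h·u', v_{n+1} = v_n + h·v'.
0.000000: (-0.090000, 0.600000); f=(-0.471600, 0.054000) → (-0.255060, 0.618900)
0.350000: (-0.255060, 0.618900); f=(-0.661079, 0.157857) → (-0.486438, 0.674150)
0.700000: (-0.486438, 0.674150); f=(-0.968184, 0.327932) → (-0.825302, 0.788926)
(u(1.05), v(1.05)) ≈ (-0.8253, 0.7889)

-0.8253, 0.7889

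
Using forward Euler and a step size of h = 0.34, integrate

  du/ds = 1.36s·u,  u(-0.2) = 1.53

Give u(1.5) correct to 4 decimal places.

3.8279

Euler: u_{n+1} = u_n + h·f(s_n, u_n).
s=-0.200000, u=1.530000: f=-0.416160 → u ← 1.530000 + 0.34·(-0.416160) = 1.388506
s=0.140000, u=1.388506: f=0.264371 → u ← 1.388506 + 0.34·0.264371 = 1.478392
s=0.480000, u=1.478392: f=0.965094 → u ← 1.478392 + 0.34·0.965094 = 1.806524
s=0.820000, u=1.806524: f=2.014635 → u ← 1.806524 + 0.34·2.014635 = 2.491500
s=1.160000, u=2.491500: f=3.930590 → u ← 2.491500 + 0.34·3.930590 = 3.827901
u(1.5) ≈ 3.8279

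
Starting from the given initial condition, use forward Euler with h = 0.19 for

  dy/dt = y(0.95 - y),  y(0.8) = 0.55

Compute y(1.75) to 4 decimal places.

Euler: y_{n+1} = y_n + h·f(t_n, y_n).
t=0.800000, y=0.550000: f=0.220000 → y ← 0.550000 + 0.19·0.220000 = 0.591800
t=0.990000, y=0.591800: f=0.211983 → y ← 0.591800 + 0.19·0.211983 = 0.632077
t=1.180000, y=0.632077: f=0.200952 → y ← 0.632077 + 0.19·0.200952 = 0.670258
t=1.370000, y=0.670258: f=0.187499 → y ← 0.670258 + 0.19·0.187499 = 0.705882
t=1.560000, y=0.705882: f=0.172318 → y ← 0.705882 + 0.19·0.172318 = 0.738623
y(1.75) ≈ 0.7386

0.7386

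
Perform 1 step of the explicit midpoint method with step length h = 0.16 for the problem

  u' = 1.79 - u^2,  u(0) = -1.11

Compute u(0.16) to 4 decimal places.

-1.0052

Midpoint: k1 = f(t_n, u_n); k2 = f(t_n + h/2, u_n + (h/2)·k1); u_{n+1} = u_n + h·k2.
t=0.000000, u=-1.110000:
  k1 = f(0.000000, -1.110000) = 0.557900
  k2 = f(0.080000, -1.065368) = 0.654991
  u ← -1.110000 + 0.16·0.654991 = -1.005201
u(0.16) ≈ -1.0052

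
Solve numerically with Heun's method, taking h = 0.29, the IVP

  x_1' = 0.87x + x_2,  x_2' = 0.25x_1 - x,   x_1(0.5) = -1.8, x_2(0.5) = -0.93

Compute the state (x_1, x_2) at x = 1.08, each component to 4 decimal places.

-2.1280, -1.6710

Heun on (x_1,x_2): k1 = f(x_n, state_n); k2 = f(x_n + h, state_n + h·k1); state_{n+1} = state_n + (h/2)·(k1 + k2).
0.500000: (-1.800000, -0.930000)
  k1 = (-0.495000, -0.950000)
  predictor → (-1.943550, -1.205500)
  k2 = (-0.518200, -1.275888)
  → (-1.946914, -1.252754)
0.790000: (-1.946914, -1.252754)
  k1 = (-0.565454, -1.276728)
  predictor → (-2.110896, -1.623005)
  k2 = (-0.683405, -1.607724)
  → (-2.127999, -1.670999)
(x_1(1.08), x_2(1.08)) ≈ (-2.1280, -1.6710)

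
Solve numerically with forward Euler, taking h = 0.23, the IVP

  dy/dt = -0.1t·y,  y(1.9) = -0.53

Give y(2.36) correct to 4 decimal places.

-0.4820

Euler: y_{n+1} = y_n + h·f(t_n, y_n).
t=1.900000, y=-0.530000: f=0.100700 → y ← -0.530000 + 0.23·0.100700 = -0.506839
t=2.130000, y=-0.506839: f=0.107957 → y ← -0.506839 + 0.23·0.107957 = -0.482009
y(2.36) ≈ -0.4820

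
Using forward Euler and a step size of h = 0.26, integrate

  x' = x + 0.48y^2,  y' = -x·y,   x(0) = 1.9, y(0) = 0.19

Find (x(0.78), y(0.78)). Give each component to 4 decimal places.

3.8095, 0.0077

Euler on (x,y): x_{n+1} = x_n + h·x', y_{n+1} = y_n + h·y'.
0.000000: (1.900000, 0.190000); f=(1.917328, -0.361000) → (2.398505, 0.096140)
0.260000: (2.398505, 0.096140); f=(2.402942, -0.230592) → (3.023270, 0.036186)
0.520000: (3.023270, 0.036186); f=(3.023899, -0.109400) → (3.809484, 0.007742)
(x(0.78), y(0.78)) ≈ (3.8095, 0.0077)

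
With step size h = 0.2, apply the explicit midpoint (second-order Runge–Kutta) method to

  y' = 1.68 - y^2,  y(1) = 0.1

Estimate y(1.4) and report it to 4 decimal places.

0.6923

Midpoint: k1 = f(s_n, y_n); k2 = f(s_n + h/2, y_n + (h/2)·k1); y_{n+1} = y_n + h·k2.
s=1.000000, y=0.100000:
  k1 = f(1.000000, 0.100000) = 1.670000
  k2 = f(1.100000, 0.267000) = 1.608711
  y ← 0.100000 + 0.2·1.608711 = 0.421742
s=1.200000, y=0.421742:
  k1 = f(1.200000, 0.421742) = 1.502134
  k2 = f(1.300000, 0.571956) = 1.352867
  y ← 0.421742 + 0.2·1.352867 = 0.692316
y(1.4) ≈ 0.6923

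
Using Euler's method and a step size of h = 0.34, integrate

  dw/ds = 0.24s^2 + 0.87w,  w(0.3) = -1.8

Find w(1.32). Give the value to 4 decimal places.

-3.7824

Euler: w_{n+1} = w_n + h·f(s_n, w_n).
s=0.300000, w=-1.800000: f=-1.544400 → w ← -1.800000 + 0.34·(-1.544400) = -2.325096
s=0.640000, w=-2.325096: f=-1.924530 → w ← -2.325096 + 0.34·(-1.924530) = -2.979436
s=0.980000, w=-2.979436: f=-2.361613 → w ← -2.979436 + 0.34·(-2.361613) = -3.782385
w(1.32) ≈ -3.7824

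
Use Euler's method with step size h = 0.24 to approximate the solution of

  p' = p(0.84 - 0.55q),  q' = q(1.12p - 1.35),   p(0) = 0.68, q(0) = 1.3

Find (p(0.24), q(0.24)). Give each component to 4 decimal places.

Euler on (p,q): p_{n+1} = p_n + h·p', q_{n+1} = q_n + h·q'.
0.000000: (0.680000, 1.300000); f=(0.085000, -0.764920) → (0.700400, 1.116419)
(p(0.24), q(0.24)) ≈ (0.7004, 1.1164)

0.7004, 1.1164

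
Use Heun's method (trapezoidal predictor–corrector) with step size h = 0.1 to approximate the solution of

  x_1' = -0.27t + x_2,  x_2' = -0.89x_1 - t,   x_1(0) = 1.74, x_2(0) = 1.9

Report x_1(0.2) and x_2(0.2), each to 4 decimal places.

2.0810, 1.5381

Heun on (x_1,x_2): k1 = f(t_n, state_n); k2 = f(t_n + h, state_n + h·k1); state_{n+1} = state_n + (h/2)·(k1 + k2).
0.000000: (1.740000, 1.900000)
  k1 = (1.900000, -1.548600)
  predictor → (1.930000, 1.745140)
  k2 = (1.718140, -1.817700)
  → (1.920907, 1.731685)
0.100000: (1.920907, 1.731685)
  k1 = (1.704685, -1.809607)
  predictor → (2.091375, 1.550724)
  k2 = (1.496724, -2.061324)
  → (2.080977, 1.538138)
(x_1(0.2), x_2(0.2)) ≈ (2.0810, 1.5381)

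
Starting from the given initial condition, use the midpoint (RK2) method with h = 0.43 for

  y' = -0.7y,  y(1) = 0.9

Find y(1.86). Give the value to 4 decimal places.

0.4986

Midpoint: k1 = f(t_n, y_n); k2 = f(t_n + h/2, y_n + (h/2)·k1); y_{n+1} = y_n + h·k2.
t=1.000000, y=0.900000:
  k1 = f(1.000000, 0.900000) = -0.630000
  k2 = f(1.215000, 0.764550) = -0.535185
  y ← 0.900000 + 0.43·(-0.535185) = 0.669870
t=1.430000, y=0.669870:
  k1 = f(1.430000, 0.669870) = -0.468909
  k2 = f(1.645000, 0.569055) = -0.398338
  y ← 0.669870 + 0.43·(-0.398338) = 0.498585
y(1.86) ≈ 0.4986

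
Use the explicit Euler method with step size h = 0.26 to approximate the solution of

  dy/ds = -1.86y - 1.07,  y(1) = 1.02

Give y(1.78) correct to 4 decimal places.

Euler: y_{n+1} = y_n + h·f(s_n, y_n).
s=1.000000, y=1.020000: f=-2.967200 → y ← 1.020000 + 0.26·(-2.967200) = 0.248528
s=1.260000, y=0.248528: f=-1.532262 → y ← 0.248528 + 0.26·(-1.532262) = -0.149860
s=1.520000, y=-0.149860: f=-0.791260 → y ← -0.149860 + 0.26·(-0.791260) = -0.355588
y(1.78) ≈ -0.3556

-0.3556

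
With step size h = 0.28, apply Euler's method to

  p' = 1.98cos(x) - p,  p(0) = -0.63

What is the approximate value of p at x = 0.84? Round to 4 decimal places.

Euler: p_{n+1} = p_n + h·f(x_n, p_n).
x=0.000000, p=-0.630000: f=2.610000 → p ← -0.630000 + 0.28·2.610000 = 0.100800
x=0.280000, p=0.100800: f=1.802090 → p ← 0.100800 + 0.28·1.802090 = 0.605385
x=0.560000, p=0.605385: f=1.072180 → p ← 0.605385 + 0.28·1.072180 = 0.905596
p(0.84) ≈ 0.9056

0.9056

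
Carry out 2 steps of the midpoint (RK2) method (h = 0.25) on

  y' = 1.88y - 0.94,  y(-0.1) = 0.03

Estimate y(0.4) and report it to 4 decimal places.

-0.6740

Midpoint: k1 = f(t_n, y_n); k2 = f(t_n + h/2, y_n + (h/2)·k1); y_{n+1} = y_n + h·k2.
t=-0.100000, y=0.030000:
  k1 = f(-0.100000, 0.030000) = -0.883600
  k2 = f(0.025000, -0.080450) = -1.091246
  y ← 0.030000 + 0.25·(-1.091246) = -0.242811
t=0.150000, y=-0.242811:
  k1 = f(0.150000, -0.242811) = -1.396486
  k2 = f(0.275000, -0.417372) = -1.724660
  y ← -0.242811 + 0.25·(-1.724660) = -0.673976
y(0.4) ≈ -0.6740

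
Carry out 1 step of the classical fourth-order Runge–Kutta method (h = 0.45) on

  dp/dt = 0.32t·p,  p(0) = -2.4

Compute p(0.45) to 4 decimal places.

RK4: k1 = f(t_n, p_n); k2 = f(t_n + h/2, p_n + (h/2)·k1); k3 = f(t_n + h/2, p_n + (h/2)·k2); k4 = f(t_n + h, p_n + h·k3); p_{n+1} = p_n + (h/6)·(k1 + 2k2 + 2k3 + k4).
t=0.000000, p=-2.400000:
  k1 = f(0.000000, -2.400000) = 0.000000
  k2 = f(0.225000, -2.400000) = -0.172800
  k3 = f(0.225000, -2.438880) = -0.175599
  k4 = f(0.450000, -2.479020) = -0.356979
  p ← -2.400000 + (0.45/6)·(k1 + 2k2 + 2k3 + k4) = -2.479033
p(0.45) ≈ -2.4790

-2.4790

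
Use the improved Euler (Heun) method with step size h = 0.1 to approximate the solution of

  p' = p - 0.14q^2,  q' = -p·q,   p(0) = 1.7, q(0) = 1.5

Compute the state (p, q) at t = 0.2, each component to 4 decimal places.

Heun on (p,q): k1 = f(t_n, state_n); k2 = f(t_n + h, state_n + h·k1); state_{n+1} = state_n + (h/2)·(k1 + k2).
0.000000: (1.700000, 1.500000)
  k1 = (1.385000, -2.550000)
  predictor → (1.838500, 1.245000)
  k2 = (1.621496, -2.288933)
  → (1.850325, 1.258053)
0.100000: (1.850325, 1.258053)
  k1 = (1.628747, -2.327807)
  predictor → (2.013200, 1.025273)
  k2 = (1.866034, -2.064078)
  → (2.025064, 1.038459)
(p(0.2), q(0.2)) ≈ (2.0251, 1.0385)

2.0251, 1.0385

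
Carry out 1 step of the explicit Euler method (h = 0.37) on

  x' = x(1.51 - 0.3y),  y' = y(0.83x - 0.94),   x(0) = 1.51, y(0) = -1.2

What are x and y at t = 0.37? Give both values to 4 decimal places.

Euler on (x,y): x_{n+1} = x_n + h·x', y_{n+1} = y_n + h·y'.
0.000000: (1.510000, -1.200000); f=(2.823700, -0.375960) → (2.554769, -1.339105)
(x(0.37), y(0.37)) ≈ (2.5548, -1.3391)

2.5548, -1.3391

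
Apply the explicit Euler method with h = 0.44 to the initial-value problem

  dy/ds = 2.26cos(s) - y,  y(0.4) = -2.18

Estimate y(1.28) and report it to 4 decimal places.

0.4930

Euler: y_{n+1} = y_n + h·f(s_n, y_n).
s=0.400000, y=-2.180000: f=4.261598 → y ← -2.180000 + 0.44·4.261598 = -0.304897
s=0.840000, y=-0.304897: f=1.813363 → y ← -0.304897 + 0.44·1.813363 = 0.492983
y(1.28) ≈ 0.4930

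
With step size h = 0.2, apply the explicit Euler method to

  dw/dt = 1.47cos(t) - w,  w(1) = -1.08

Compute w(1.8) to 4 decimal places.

Euler: w_{n+1} = w_n + h·f(t_n, w_n).
t=1.000000, w=-1.080000: f=1.874244 → w ← -1.080000 + 0.2·1.874244 = -0.705151
t=1.200000, w=-0.705151: f=1.237817 → w ← -0.705151 + 0.2·1.237817 = -0.457588
t=1.400000, w=-0.457588: f=0.707439 → w ← -0.457588 + 0.2·0.707439 = -0.316100
t=1.600000, w=-0.316100: f=0.273177 → w ← -0.316100 + 0.2·0.273177 = -0.261465
w(1.8) ≈ -0.2615

-0.2615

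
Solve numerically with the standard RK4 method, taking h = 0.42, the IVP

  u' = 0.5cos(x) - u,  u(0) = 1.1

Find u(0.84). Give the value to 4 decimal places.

0.7200

RK4: k1 = f(x_n, u_n); k2 = f(x_n + h/2, u_n + (h/2)·k1); k3 = f(x_n + h/2, u_n + (h/2)·k2); k4 = f(x_n + h, u_n + h·k3); u_{n+1} = u_n + (h/6)·(k1 + 2k2 + 2k3 + k4).
x=0.000000, u=1.100000:
  k1 = f(0.000000, 1.100000) = -0.600000
  k2 = f(0.210000, 0.974000) = -0.484985
  k3 = f(0.210000, 0.998153) = -0.509138
  k4 = f(0.420000, 0.886162) = -0.429618
  u ← 1.100000 + (0.42/6)·(k1 + 2k2 + 2k3 + k4) = 0.888750
x=0.420000, u=0.888750:
  k1 = f(0.420000, 0.888750) = -0.432205
  k2 = f(0.630000, 0.797987) = -0.393973
  k3 = f(0.630000, 0.806015) = -0.402002
  k4 = f(0.840000, 0.719909) = -0.386178
  u ← 0.888750 + (0.42/6)·(k1 + 2k2 + 2k3 + k4) = 0.720026
u(0.84) ≈ 0.7200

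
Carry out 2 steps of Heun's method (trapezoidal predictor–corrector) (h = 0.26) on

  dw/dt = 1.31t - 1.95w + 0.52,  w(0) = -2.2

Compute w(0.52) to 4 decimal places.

-0.5483

Heun: k1 = f(t_n, w_n); k2 = f(t_n + h, w_n + h·k1); w_{n+1} = w_n + (h/2)·(k1 + k2).
t=0.000000, w=-2.200000:
  k1 = f(0.000000, -2.200000) = 4.810000
  k2 = f(0.260000, -0.949400) = 2.711930
  w ← -2.200000 + (0.26/2)·(4.810000 + 2.711930) = -1.222149
t=0.260000, w=-1.222149:
  k1 = f(0.260000, -1.222149) = 3.243791
  k2 = f(0.520000, -0.378764) = 1.939789
  w ← -1.222149 + (0.26/2)·(3.243791 + 1.939789) = -0.548284
w(0.52) ≈ -0.5483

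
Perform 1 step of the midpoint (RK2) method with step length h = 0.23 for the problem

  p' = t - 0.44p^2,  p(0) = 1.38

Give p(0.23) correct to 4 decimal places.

1.2397

Midpoint: k1 = f(t_n, p_n); k2 = f(t_n + h/2, p_n + (h/2)·k1); p_{n+1} = p_n + h·k2.
t=0.000000, p=1.380000:
  k1 = f(0.000000, 1.380000) = -0.837936
  k2 = f(0.115000, 1.283637) = -0.609999
  p ← 1.380000 + 0.23·(-0.609999) = 1.239700
p(0.23) ≈ 1.2397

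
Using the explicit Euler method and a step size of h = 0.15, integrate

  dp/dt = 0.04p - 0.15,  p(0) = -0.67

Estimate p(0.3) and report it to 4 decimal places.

-0.7232

Euler: p_{n+1} = p_n + h·f(t_n, p_n).
t=0.000000, p=-0.670000: f=-0.176800 → p ← -0.670000 + 0.15·(-0.176800) = -0.696520
t=0.150000, p=-0.696520: f=-0.177861 → p ← -0.696520 + 0.15·(-0.177861) = -0.723199
p(0.3) ≈ -0.7232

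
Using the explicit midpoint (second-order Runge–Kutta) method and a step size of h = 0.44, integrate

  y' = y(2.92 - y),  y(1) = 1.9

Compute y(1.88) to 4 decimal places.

Midpoint: k1 = f(x_n, y_n); k2 = f(x_n + h/2, y_n + (h/2)·k1); y_{n+1} = y_n + h·k2.
x=1.000000, y=1.900000:
  k1 = f(1.000000, 1.900000) = 1.938000
  k2 = f(1.220000, 2.326360) = 1.381020
  y ← 1.900000 + 0.44·1.381020 = 2.507649
x=1.440000, y=2.507649:
  k1 = f(1.440000, 2.507649) = 1.034032
  k2 = f(1.660000, 2.735136) = 0.505628
  y ← 2.507649 + 0.44·0.505628 = 2.730125
y(1.88) ≈ 2.7301

2.7301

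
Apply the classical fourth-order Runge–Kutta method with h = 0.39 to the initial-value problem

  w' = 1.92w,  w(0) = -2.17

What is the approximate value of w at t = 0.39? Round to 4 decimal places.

RK4: k1 = f(t_n, w_n); k2 = f(t_n + h/2, w_n + (h/2)·k1); k3 = f(t_n + h/2, w_n + (h/2)·k2); k4 = f(t_n + h, w_n + h·k3); w_{n+1} = w_n + (h/6)·(k1 + 2k2 + 2k3 + k4).
t=0.000000, w=-2.170000:
  k1 = f(0.000000, -2.170000) = -4.166400
  k2 = f(0.195000, -2.982448) = -5.726300
  k3 = f(0.195000, -3.286629) = -6.310327
  k4 = f(0.390000, -4.631027) = -8.891573
  w ← -2.170000 + (0.39/6)·(k1 + 2k2 + 2k3 + k4) = -4.583530
w(0.39) ≈ -4.5835

-4.5835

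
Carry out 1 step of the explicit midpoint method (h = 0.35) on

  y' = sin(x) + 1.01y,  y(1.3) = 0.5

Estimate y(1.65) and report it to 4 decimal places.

1.1160

Midpoint: k1 = f(x_n, y_n); k2 = f(x_n + h/2, y_n + (h/2)·k1); y_{n+1} = y_n + h·k2.
x=1.300000, y=0.500000:
  k1 = f(1.300000, 0.500000) = 1.468558
  k2 = f(1.475000, 0.756998) = 1.759983
  y ← 0.500000 + 0.35·1.759983 = 1.115994
y(1.65) ≈ 1.1160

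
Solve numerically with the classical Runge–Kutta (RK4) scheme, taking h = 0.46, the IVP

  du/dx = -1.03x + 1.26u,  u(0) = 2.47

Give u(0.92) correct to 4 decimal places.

RK4: k1 = f(x_n, u_n); k2 = f(x_n + h/2, u_n + (h/2)·k1); k3 = f(x_n + h/2, u_n + (h/2)·k2); k4 = f(x_n + h, u_n + h·k3); u_{n+1} = u_n + (h/6)·(k1 + 2k2 + 2k3 + k4).
x=0.000000, u=2.470000:
  k1 = f(0.000000, 2.470000) = 3.112200
  k2 = f(0.230000, 3.185806) = 3.777216
  k3 = f(0.230000, 3.338760) = 3.969937
  k4 = f(0.460000, 4.296171) = 4.939376
  u ← 2.470000 + (0.46/6)·(k1 + 2k2 + 2k3 + k4) = 4.275184
x=0.460000, u=4.275184:
  k1 = f(0.460000, 4.275184) = 4.912932
  k2 = f(0.690000, 5.405159) = 6.099800
  k3 = f(0.690000, 5.678138) = 6.443754
  k4 = f(0.920000, 7.239311) = 8.173932
  u ← 4.275184 + (0.46/6)·(k1 + 2k2 + 2k3 + k4) = 7.201855
u(0.92) ≈ 7.2019

7.2019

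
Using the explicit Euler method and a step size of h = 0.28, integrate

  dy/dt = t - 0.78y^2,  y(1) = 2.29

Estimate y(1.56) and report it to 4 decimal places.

1.3398

Euler: y_{n+1} = y_n + h·f(t_n, y_n).
t=1.000000, y=2.290000: f=-3.090398 → y ← 2.290000 + 0.28·(-3.090398) = 1.424689
t=1.280000, y=1.424689: f=-0.303195 → y ← 1.424689 + 0.28·(-0.303195) = 1.339794
y(1.56) ≈ 1.3398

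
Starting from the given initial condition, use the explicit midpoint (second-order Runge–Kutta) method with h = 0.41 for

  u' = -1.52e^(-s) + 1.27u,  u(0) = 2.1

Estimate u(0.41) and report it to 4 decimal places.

Midpoint: k1 = f(s_n, u_n); k2 = f(s_n + h/2, u_n + (h/2)·k1); u_{n+1} = u_n + h·k2.
s=0.000000, u=2.100000:
  k1 = f(0.000000, 2.100000) = 1.147000
  k2 = f(0.205000, 2.335135) = 1.727358
  u ← 2.100000 + 0.41·1.727358 = 2.808217
u(0.41) ≈ 2.8082

2.8082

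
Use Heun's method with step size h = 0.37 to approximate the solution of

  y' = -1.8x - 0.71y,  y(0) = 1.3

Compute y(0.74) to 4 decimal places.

0.3420

Heun: k1 = f(x_n, y_n); k2 = f(x_n + h, y_n + h·k1); y_{n+1} = y_n + (h/2)·(k1 + k2).
x=0.000000, y=1.300000:
  k1 = f(0.000000, 1.300000) = -0.923000
  k2 = f(0.370000, 0.958490) = -1.346528
  y ← 1.300000 + (0.37/2)·(-0.923000 + (-1.346528)) = 0.880137
x=0.370000, y=0.880137:
  k1 = f(0.370000, 0.880137) = -1.290898
  k2 = f(0.740000, 0.402505) = -1.617779
  y ← 0.880137 + (0.37/2)·(-1.290898 + (-1.617779)) = 0.342032
y(0.74) ≈ 0.3420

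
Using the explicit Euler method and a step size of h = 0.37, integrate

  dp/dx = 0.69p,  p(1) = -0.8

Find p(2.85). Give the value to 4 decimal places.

Euler: p_{n+1} = p_n + h·f(x_n, p_n).
x=1.000000, p=-0.800000: f=-0.552000 → p ← -0.800000 + 0.37·(-0.552000) = -1.004240
x=1.370000, p=-1.004240: f=-0.692926 → p ← -1.004240 + 0.37·(-0.692926) = -1.260622
x=1.740000, p=-1.260622: f=-0.869830 → p ← -1.260622 + 0.37·(-0.869830) = -1.582459
x=2.110000, p=-1.582459: f=-1.091897 → p ← -1.582459 + 0.37·(-1.091897) = -1.986461
x=2.480000, p=-1.986461: f=-1.370658 → p ← -1.986461 + 0.37·(-1.370658) = -2.493605
p(2.85) ≈ -2.4936

-2.4936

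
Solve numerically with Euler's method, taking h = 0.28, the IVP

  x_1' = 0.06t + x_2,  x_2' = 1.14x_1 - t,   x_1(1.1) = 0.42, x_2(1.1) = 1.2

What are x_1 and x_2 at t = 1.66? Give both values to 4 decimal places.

Euler on (x_1,x_2): x_1_{n+1} = x_1_n + h·x_1', x_2_{n+1} = x_2_n + h·x_2'.
1.100000: (0.420000, 1.200000); f=(1.266000, -0.621200) → (0.774480, 1.026064)
1.380000: (0.774480, 1.026064); f=(1.108864, -0.497093) → (1.084962, 0.886878)
(x_1(1.66), x_2(1.66)) ≈ (1.0850, 0.8869)

1.0850, 0.8869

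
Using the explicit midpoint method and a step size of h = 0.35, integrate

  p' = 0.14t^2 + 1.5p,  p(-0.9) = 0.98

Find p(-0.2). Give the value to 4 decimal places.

Midpoint: k1 = f(t_n, p_n); k2 = f(t_n + h/2, p_n + (h/2)·k1); p_{n+1} = p_n + h·k2.
t=-0.900000, p=0.980000:
  k1 = f(-0.900000, 0.980000) = 1.583400
  k2 = f(-0.725000, 1.257095) = 1.959230
  p ← 0.980000 + 0.35·1.959230 = 1.665731
t=-0.550000, p=1.665731:
  k1 = f(-0.550000, 1.665731) = 2.540946
  k2 = f(-0.375000, 2.110396) = 3.185282
  p ← 1.665731 + 0.35·3.185282 = 2.780579
p(-0.2) ≈ 2.7806

2.7806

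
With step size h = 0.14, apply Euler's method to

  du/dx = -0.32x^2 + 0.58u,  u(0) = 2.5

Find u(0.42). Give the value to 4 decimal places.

3.1553

Euler: u_{n+1} = u_n + h·f(x_n, u_n).
x=0.000000, u=2.500000: f=1.450000 → u ← 2.500000 + 0.14·1.450000 = 2.703000
x=0.140000, u=2.703000: f=1.561468 → u ← 2.703000 + 0.14·1.561468 = 2.921606
x=0.280000, u=2.921606: f=1.669443 → u ← 2.921606 + 0.14·1.669443 = 3.155328
u(0.42) ≈ 3.1553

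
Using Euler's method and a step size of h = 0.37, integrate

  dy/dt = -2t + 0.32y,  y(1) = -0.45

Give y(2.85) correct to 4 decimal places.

-8.5554

Euler: y_{n+1} = y_n + h·f(t_n, y_n).
t=1.000000, y=-0.450000: f=-2.144000 → y ← -0.450000 + 0.37·(-2.144000) = -1.243280
t=1.370000, y=-1.243280: f=-3.137850 → y ← -1.243280 + 0.37·(-3.137850) = -2.404284
t=1.740000, y=-2.404284: f=-4.249371 → y ← -2.404284 + 0.37·(-4.249371) = -3.976552
t=2.110000, y=-3.976552: f=-5.492497 → y ← -3.976552 + 0.37·(-5.492497) = -6.008775
t=2.480000, y=-6.008775: f=-6.882808 → y ← -6.008775 + 0.37·(-6.882808) = -8.555414
y(2.85) ≈ -8.5554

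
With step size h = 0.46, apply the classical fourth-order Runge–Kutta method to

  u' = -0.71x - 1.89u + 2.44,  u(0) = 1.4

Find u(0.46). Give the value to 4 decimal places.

RK4: k1 = f(x_n, u_n); k2 = f(x_n + h/2, u_n + (h/2)·k1); k3 = f(x_n + h/2, u_n + (h/2)·k2); k4 = f(x_n + h, u_n + h·k3); u_{n+1} = u_n + (h/6)·(k1 + 2k2 + 2k3 + k4).
x=0.000000, u=1.400000:
  k1 = f(0.000000, 1.400000) = -0.206000
  k2 = f(0.230000, 1.352620) = -0.279752
  k3 = f(0.230000, 1.335657) = -0.247692
  k4 = f(0.460000, 1.286062) = -0.317257
  u ← 1.400000 + (0.46/6)·(k1 + 2k2 + 2k3 + k4) = 1.279009
u(0.46) ≈ 1.2790

1.2790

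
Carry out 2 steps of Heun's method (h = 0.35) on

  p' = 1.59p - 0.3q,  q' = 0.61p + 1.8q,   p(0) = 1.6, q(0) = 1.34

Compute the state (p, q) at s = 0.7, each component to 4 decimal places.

3.7452, 6.2633

Heun on (p,q): k1 = f(s_n, state_n); k2 = f(s_n + h, state_n + h·k1); state_{n+1} = state_n + (h/2)·(k1 + k2).
0.000000: (1.600000, 1.340000)
  k1 = (2.142000, 3.388000)
  predictor → (2.349700, 2.525800)
  k2 = (2.978283, 5.979757)
  → (2.496050, 2.979357)
0.350000: (2.496050, 2.979357)
  k1 = (3.074912, 6.885434)
  predictor → (3.572269, 5.389259)
  k2 = (4.063129, 11.879750)
  → (3.745207, 6.263265)
(p(0.7), q(0.7)) ≈ (3.7452, 6.2633)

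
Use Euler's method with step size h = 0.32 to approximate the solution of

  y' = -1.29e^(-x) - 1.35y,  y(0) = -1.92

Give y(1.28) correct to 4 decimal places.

-0.6539

Euler: y_{n+1} = y_n + h·f(x_n, y_n).
x=0.000000, y=-1.920000: f=1.302000 → y ← -1.920000 + 0.32·1.302000 = -1.503360
x=0.320000, y=-1.503360: f=1.092804 → y ← -1.503360 + 0.32·1.092804 = -1.153663
x=0.640000, y=-1.153663: f=0.877238 → y ← -1.153663 + 0.32·0.877238 = -0.872947
x=0.960000, y=-0.872947: f=0.684546 → y ← -0.872947 + 0.32·0.684546 = -0.653892
y(1.28) ≈ -0.6539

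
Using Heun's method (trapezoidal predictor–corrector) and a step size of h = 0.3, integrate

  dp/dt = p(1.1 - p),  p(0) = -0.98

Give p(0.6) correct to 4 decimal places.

-5.4430

Heun: k1 = f(t_n, p_n); k2 = f(t_n + h, p_n + h·k1); p_{n+1} = p_n + (h/2)·(k1 + k2).
t=0.000000, p=-0.980000:
  k1 = f(0.000000, -0.980000) = -2.038400
  k2 = f(0.300000, -1.591520) = -4.283608
  p ← -0.980000 + (0.3/2)·(-2.038400 + (-4.283608)) = -1.928301
t=0.300000, p=-1.928301:
  k1 = f(0.300000, -1.928301) = -5.839477
  k2 = f(0.600000, -3.680144) = -17.591620
  p ← -1.928301 + (0.3/2)·(-5.839477 + (-17.591620)) = -5.442966
p(0.6) ≈ -5.4430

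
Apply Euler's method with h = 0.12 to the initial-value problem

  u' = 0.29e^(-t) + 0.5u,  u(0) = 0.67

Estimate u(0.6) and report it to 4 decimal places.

Euler: u_{n+1} = u_n + h·f(t_n, u_n).
t=0.000000, u=0.670000: f=0.625000 → u ← 0.670000 + 0.12·0.625000 = 0.745000
t=0.120000, u=0.745000: f=0.629707 → u ← 0.745000 + 0.12·0.629707 = 0.820565
t=0.240000, u=0.820565: f=0.638404 → u ← 0.820565 + 0.12·0.638404 = 0.897173
t=0.360000, u=0.897173: f=0.650913 → u ← 0.897173 + 0.12·0.650913 = 0.975283
t=0.480000, u=0.975283: f=0.667089 → u ← 0.975283 + 0.12·0.667089 = 1.055334
u(0.6) ≈ 1.0553

1.0553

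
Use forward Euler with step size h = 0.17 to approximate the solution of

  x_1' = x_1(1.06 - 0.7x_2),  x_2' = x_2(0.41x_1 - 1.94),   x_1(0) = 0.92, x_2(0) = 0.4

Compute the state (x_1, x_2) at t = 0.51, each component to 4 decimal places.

1.3774, 0.1644

Euler on (x_1,x_2): x_1_{n+1} = x_1_n + h·x_1', x_2_{n+1} = x_2_n + h·x_2'.
0.000000: (0.920000, 0.400000); f=(0.717600, -0.625120) → (1.041992, 0.293730)
0.170000: (1.041992, 0.293730); f=(0.890267, -0.444349) → (1.193337, 0.218190)
0.340000: (1.193337, 0.218190); f=(1.082675, -0.316535) → (1.377392, 0.164379)
(x_1(0.51), x_2(0.51)) ≈ (1.3774, 0.1644)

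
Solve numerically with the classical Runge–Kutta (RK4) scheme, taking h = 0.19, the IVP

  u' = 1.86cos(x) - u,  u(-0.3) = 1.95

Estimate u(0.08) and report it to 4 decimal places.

1.9152

RK4: k1 = f(x_n, u_n); k2 = f(x_n + h/2, u_n + (h/2)·k1); k3 = f(x_n + h/2, u_n + (h/2)·k2); k4 = f(x_n + h, u_n + h·k3); u_{n+1} = u_n + (h/6)·(k1 + 2k2 + 2k3 + k4).
x=-0.300000, u=1.950000:
  k1 = f(-0.300000, 1.950000) = -0.173074
  k2 = f(-0.205000, 1.933558) = -0.112505
  k3 = f(-0.205000, 1.939312) = -0.118259
  k4 = f(-0.110000, 1.927531) = -0.078773
  u ← 1.950000 + (0.19/6)·(k1 + 2k2 + 2k3 + k4) = 1.927410
x=-0.110000, u=1.927410:
  k1 = f(-0.110000, 1.927410) = -0.078652
  k2 = f(-0.015000, 1.919938) = -0.060147
  k3 = f(-0.015000, 1.921696) = -0.061905
  k4 = f(0.080000, 1.915648) = -0.061597
  u ← 1.927410 + (0.19/6)·(k1 + 2k2 + 2k3 + k4) = 1.915239
u(0.08) ≈ 1.9152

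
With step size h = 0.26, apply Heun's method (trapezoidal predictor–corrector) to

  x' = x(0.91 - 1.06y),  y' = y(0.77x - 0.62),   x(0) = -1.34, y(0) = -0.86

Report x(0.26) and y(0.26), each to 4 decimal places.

Heun on (x,y): k1 = f(t_n, state_n); k2 = f(t_n + h, state_n + h·k1); state_{n+1} = state_n + (h/2)·(k1 + k2).
0.000000: (-1.340000, -0.860000)
  k1 = (-2.440944, 1.420548)
  predictor → (-1.974645, -0.490658)
  k2 = (-2.823934, 1.050241)
  → (-2.024434, -0.538797)
(x(0.26), y(0.26)) ≈ (-2.0244, -0.5388)

-2.0244, -0.5388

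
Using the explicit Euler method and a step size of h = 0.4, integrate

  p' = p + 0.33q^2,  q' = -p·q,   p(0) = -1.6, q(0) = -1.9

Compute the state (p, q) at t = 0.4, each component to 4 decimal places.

-1.7635, -3.1160

Euler on (p,q): p_{n+1} = p_n + h·p', q_{n+1} = q_n + h·q'.
0.000000: (-1.600000, -1.900000); f=(-0.408700, -3.040000) → (-1.763480, -3.116000)
(p(0.4), q(0.4)) ≈ (-1.7635, -3.1160)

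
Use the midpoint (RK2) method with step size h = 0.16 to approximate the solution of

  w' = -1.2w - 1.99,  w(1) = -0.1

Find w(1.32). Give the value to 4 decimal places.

-0.5940

Midpoint: k1 = f(x_n, w_n); k2 = f(x_n + h/2, w_n + (h/2)·k1); w_{n+1} = w_n + h·k2.
x=1.000000, w=-0.100000:
  k1 = f(1.000000, -0.100000) = -1.870000
  k2 = f(1.080000, -0.249600) = -1.690480
  w ← -0.100000 + 0.16·(-1.690480) = -0.370477
x=1.160000, w=-0.370477:
  k1 = f(1.160000, -0.370477) = -1.545428
  k2 = f(1.240000, -0.494111) = -1.397067
  w ← -0.370477 + 0.16·(-1.397067) = -0.594007
w(1.32) ≈ -0.5940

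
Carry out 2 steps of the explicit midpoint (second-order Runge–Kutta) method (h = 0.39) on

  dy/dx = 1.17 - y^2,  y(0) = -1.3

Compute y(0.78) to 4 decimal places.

Midpoint: k1 = f(x_n, y_n); k2 = f(x_n + h/2, y_n + (h/2)·k1); y_{n+1} = y_n + h·k2.
x=0.000000, y=-1.300000:
  k1 = f(0.000000, -1.300000) = -0.520000
  k2 = f(0.195000, -1.401400) = -0.793922
  y ← -1.300000 + 0.39·(-0.793922) = -1.609630
x=0.390000, y=-1.609630:
  k1 = f(0.390000, -1.609630) = -1.420907
  k2 = f(0.585000, -1.886706) = -2.389661
  y ← -1.609630 + 0.39·(-2.389661) = -2.541598
y(0.78) ≈ -2.5416

-2.5416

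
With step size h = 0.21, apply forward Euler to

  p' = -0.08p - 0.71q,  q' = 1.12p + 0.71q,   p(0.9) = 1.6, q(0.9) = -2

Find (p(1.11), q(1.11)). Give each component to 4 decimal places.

1.8713, -1.9219

Euler on (p,q): p_{n+1} = p_n + h·p', q_{n+1} = q_n + h·q'.
0.900000: (1.600000, -2.000000); f=(1.292000, 0.372000) → (1.871320, -1.921880)
(p(1.11), q(1.11)) ≈ (1.8713, -1.9219)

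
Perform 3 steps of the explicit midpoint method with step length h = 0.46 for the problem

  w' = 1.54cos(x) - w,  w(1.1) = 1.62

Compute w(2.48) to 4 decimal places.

0.0011

Midpoint: k1 = f(x_n, w_n); k2 = f(x_n + h/2, w_n + (h/2)·k1); w_{n+1} = w_n + h·k2.
x=1.100000, w=1.620000:
  k1 = f(1.100000, 1.620000) = -0.921462
  k2 = f(1.330000, 1.408064) = -1.040811
  w ← 1.620000 + 0.46·(-1.040811) = 1.141227
x=1.560000, w=1.141227:
  k1 = f(1.560000, 1.141227) = -1.124601
  k2 = f(1.790000, 0.882569) = -1.217446
  w ← 1.141227 + 0.46·(-1.217446) = 0.581202
x=2.020000, w=0.581202:
  k1 = f(2.020000, 0.581202) = -1.249945
  k2 = f(2.250000, 0.293715) = -1.261102
  w ← 0.581202 + 0.46·(-1.261102) = 0.001095
w(2.48) ≈ 0.0011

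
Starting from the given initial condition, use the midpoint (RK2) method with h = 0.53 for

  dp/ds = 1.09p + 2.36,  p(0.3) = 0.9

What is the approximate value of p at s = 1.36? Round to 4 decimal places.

7.1637

Midpoint: k1 = f(s_n, p_n); k2 = f(s_n + h/2, p_n + (h/2)·k1); p_{n+1} = p_n + h·k2.
s=0.300000, p=0.900000:
  k1 = f(0.300000, 0.900000) = 3.341000
  k2 = f(0.565000, 1.785365) = 4.306048
  p ← 0.900000 + 0.53·4.306048 = 3.182205
s=0.830000, p=3.182205:
  k1 = f(0.830000, 3.182205) = 5.828604
  k2 = f(1.095000, 4.726785) = 7.512196
  p ← 3.182205 + 0.53·7.512196 = 7.163669
p(1.36) ≈ 7.1637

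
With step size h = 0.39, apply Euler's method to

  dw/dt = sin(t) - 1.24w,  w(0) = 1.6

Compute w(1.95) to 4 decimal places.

Euler: w_{n+1} = w_n + h·f(t_n, w_n).
t=0.000000, w=1.600000: f=-1.984000 → w ← 1.600000 + 0.39·(-1.984000) = 0.826240
t=0.390000, w=0.826240: f=-0.644349 → w ← 0.826240 + 0.39·(-0.644349) = 0.574944
t=0.780000, w=0.574944: f=-0.009651 → w ← 0.574944 + 0.39·(-0.009651) = 0.571180
t=1.170000, w=0.571180: f=0.212487 → w ← 0.571180 + 0.39·0.212487 = 0.654050
t=1.560000, w=0.654050: f=0.188920 → w ← 0.654050 + 0.39·0.188920 = 0.727729
w(1.95) ≈ 0.7277

0.7277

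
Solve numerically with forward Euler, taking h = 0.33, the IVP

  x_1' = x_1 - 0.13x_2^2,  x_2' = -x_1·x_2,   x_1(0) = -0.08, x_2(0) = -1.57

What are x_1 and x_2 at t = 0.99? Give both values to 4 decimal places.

-0.6510, -1.9482

Euler on (x_1,x_2): x_1_{n+1} = x_1_n + h·x_1', x_2_{n+1} = x_2_n + h·x_2'.
0.000000: (-0.080000, -1.570000); f=(-0.400437, -0.125600) → (-0.212144, -1.611448)
0.330000: (-0.212144, -1.611448); f=(-0.549724, -0.341859) → (-0.393553, -1.724262)
0.660000: (-0.393553, -1.724262); f=(-0.780053, -0.678588) → (-0.650971, -1.948196)
(x_1(0.99), x_2(0.99)) ≈ (-0.6510, -1.9482)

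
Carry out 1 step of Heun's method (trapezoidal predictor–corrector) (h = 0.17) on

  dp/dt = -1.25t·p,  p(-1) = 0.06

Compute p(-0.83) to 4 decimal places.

0.0728

Heun: k1 = f(t_n, p_n); k2 = f(t_n + h, p_n + h·k1); p_{n+1} = p_n + (h/2)·(k1 + k2).
t=-1.000000, p=0.060000:
  k1 = f(-1.000000, 0.060000) = 0.075000
  k2 = f(-0.830000, 0.072750) = 0.075478
  p ← 0.060000 + (0.17/2)·(0.075000 + 0.075478) = 0.072791
p(-0.83) ≈ 0.0728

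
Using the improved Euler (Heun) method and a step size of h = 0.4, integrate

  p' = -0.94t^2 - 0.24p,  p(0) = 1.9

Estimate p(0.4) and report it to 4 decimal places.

Heun: k1 = f(t_n, p_n); k2 = f(t_n + h, p_n + h·k1); p_{n+1} = p_n + (h/2)·(k1 + k2).
t=0.000000, p=1.900000:
  k1 = f(0.000000, 1.900000) = -0.456000
  k2 = f(0.400000, 1.717600) = -0.562624
  p ← 1.900000 + (0.4/2)·(-0.456000 + (-0.562624)) = 1.696275
p(0.4) ≈ 1.6963

1.6963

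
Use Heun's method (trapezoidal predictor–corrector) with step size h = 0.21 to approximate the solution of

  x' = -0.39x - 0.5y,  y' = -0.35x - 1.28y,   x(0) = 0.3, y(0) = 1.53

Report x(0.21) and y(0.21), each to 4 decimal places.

Heun on (x,y): k1 = f(t_n, state_n); k2 = f(t_n + h, state_n + h·k1); state_{n+1} = state_n + (h/2)·(k1 + k2).
0.000000: (0.300000, 1.530000)
  k1 = (-0.882000, -2.063400)
  predictor → (0.114780, 1.096686)
  k2 = (-0.593107, -1.443931)
  → (0.145114, 1.161730)
(x(0.21), y(0.21)) ≈ (0.1451, 1.1617)

0.1451, 1.1617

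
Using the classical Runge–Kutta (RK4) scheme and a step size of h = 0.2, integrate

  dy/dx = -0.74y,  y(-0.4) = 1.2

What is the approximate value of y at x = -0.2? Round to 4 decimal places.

RK4: k1 = f(x_n, y_n); k2 = f(x_n + h/2, y_n + (h/2)·k1); k3 = f(x_n + h/2, y_n + (h/2)·k2); k4 = f(x_n + h, y_n + h·k3); y_{n+1} = y_n + (h/6)·(k1 + 2k2 + 2k3 + k4).
x=-0.400000, y=1.200000:
  k1 = f(-0.400000, 1.200000) = -0.888000
  k2 = f(-0.300000, 1.111200) = -0.822288
  k3 = f(-0.300000, 1.117771) = -0.827151
  k4 = f(-0.200000, 1.034570) = -0.765582
  y ← 1.200000 + (0.2/6)·(k1 + 2k2 + 2k3 + k4) = 1.034918
y(-0.2) ≈ 1.0349

1.0349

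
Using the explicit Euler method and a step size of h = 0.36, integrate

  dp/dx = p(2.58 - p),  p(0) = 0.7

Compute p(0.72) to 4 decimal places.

1.7680

Euler: p_{n+1} = p_n + h·f(x_n, p_n).
x=0.000000, p=0.700000: f=1.316000 → p ← 0.700000 + 0.36·1.316000 = 1.173760
x=0.360000, p=1.173760: f=1.650588 → p ← 1.173760 + 0.36·1.650588 = 1.767972
p(0.72) ≈ 1.7680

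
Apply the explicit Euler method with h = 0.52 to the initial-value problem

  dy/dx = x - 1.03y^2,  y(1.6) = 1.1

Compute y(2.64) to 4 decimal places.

1.5034

Euler: y_{n+1} = y_n + h·f(x_n, y_n).
x=1.600000, y=1.100000: f=0.353700 → y ← 1.100000 + 0.52·0.353700 = 1.283924
x=2.120000, y=1.283924: f=0.422085 → y ← 1.283924 + 0.52·0.422085 = 1.503408
y(2.64) ≈ 1.5034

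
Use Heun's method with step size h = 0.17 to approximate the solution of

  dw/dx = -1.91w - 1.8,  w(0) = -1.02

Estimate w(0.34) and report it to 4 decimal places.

-0.9835

Heun: k1 = f(x_n, w_n); k2 = f(x_n + h, w_n + h·k1); w_{n+1} = w_n + (h/2)·(k1 + k2).
x=0.000000, w=-1.020000:
  k1 = f(0.000000, -1.020000) = 0.148200
  k2 = f(0.170000, -0.994806) = 0.100079
  w ← -1.020000 + (0.17/2)·(0.148200 + 0.100079) = -0.998896
x=0.170000, w=-0.998896:
  k1 = f(0.170000, -0.998896) = 0.107892
  k2 = f(0.340000, -0.980555) = 0.072859
  w ← -0.998896 + (0.17/2)·(0.107892 + 0.072859) = -0.983532
w(0.34) ≈ -0.9835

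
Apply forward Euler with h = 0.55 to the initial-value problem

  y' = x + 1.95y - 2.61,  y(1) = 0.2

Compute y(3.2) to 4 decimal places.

-7.2563

Euler: y_{n+1} = y_n + h·f(x_n, y_n).
x=1.000000, y=0.200000: f=-1.220000 → y ← 0.200000 + 0.55·(-1.220000) = -0.471000
x=1.550000, y=-0.471000: f=-1.978450 → y ← -0.471000 + 0.55·(-1.978450) = -1.559147
x=2.100000, y=-1.559147: f=-3.550338 → y ← -1.559147 + 0.55·(-3.550338) = -3.511833
x=2.650000, y=-3.511833: f=-6.808075 → y ← -3.511833 + 0.55·(-6.808075) = -7.256274
y(3.2) ≈ -7.2563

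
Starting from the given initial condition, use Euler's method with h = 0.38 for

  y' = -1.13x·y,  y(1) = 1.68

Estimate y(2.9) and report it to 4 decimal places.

-0.0006

Euler: y_{n+1} = y_n + h·f(x_n, y_n).
x=1.000000, y=1.680000: f=-1.898400 → y ← 1.680000 + 0.38·(-1.898400) = 0.958608
x=1.380000, y=0.958608: f=-1.494853 → y ← 0.958608 + 0.38·(-1.494853) = 0.390564
x=1.760000, y=0.390564: f=-0.776753 → y ← 0.390564 + 0.38·(-0.776753) = 0.095398
x=2.140000, y=0.095398: f=-0.230690 → y ← 0.095398 + 0.38·(-0.230690) = 0.007735
x=2.520000, y=0.007735: f=-0.022027 → y ← 0.007735 + 0.38·(-0.022027) = -0.000635
y(2.9) ≈ -0.0006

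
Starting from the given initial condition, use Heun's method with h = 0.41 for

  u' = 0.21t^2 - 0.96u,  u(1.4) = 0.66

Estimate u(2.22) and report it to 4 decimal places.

Heun: k1 = f(t_n, u_n); k2 = f(t_n + h, u_n + h·k1); u_{n+1} = u_n + (h/2)·(k1 + k2).
t=1.400000, u=0.660000:
  k1 = f(1.400000, 0.660000) = -0.222000
  k2 = f(1.810000, 0.568980) = 0.141760
  u ← 0.660000 + (0.41/2)·(-0.222000 + 0.141760) = 0.643551
t=1.810000, u=0.643551:
  k1 = f(1.810000, 0.643551) = 0.070172
  k2 = f(2.220000, 0.672321) = 0.389535
  u ← 0.643551 + (0.41/2)·(0.070172 + 0.389535) = 0.737791
u(2.22) ≈ 0.7378

0.7378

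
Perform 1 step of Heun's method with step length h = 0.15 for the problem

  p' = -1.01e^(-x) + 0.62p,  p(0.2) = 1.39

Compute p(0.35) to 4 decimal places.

1.4041

Heun: k1 = f(x_n, p_n); k2 = f(x_n + h, p_n + h·k1); p_{n+1} = p_n + (h/2)·(k1 + k2).
x=0.200000, p=1.390000:
  k1 = f(0.200000, 1.390000) = 0.034882
  k2 = f(0.350000, 1.395232) = 0.153309
  p ← 1.390000 + (0.15/2)·(0.034882 + 0.153309) = 1.404114
p(0.35) ≈ 1.4041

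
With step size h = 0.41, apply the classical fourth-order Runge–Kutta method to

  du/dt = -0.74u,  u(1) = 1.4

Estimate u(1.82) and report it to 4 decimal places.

0.7632

RK4: k1 = f(t_n, u_n); k2 = f(t_n + h/2, u_n + (h/2)·k1); k3 = f(t_n + h/2, u_n + (h/2)·k2); k4 = f(t_n + h, u_n + h·k3); u_{n+1} = u_n + (h/6)·(k1 + 2k2 + 2k3 + k4).
t=1.000000, u=1.400000:
  k1 = f(1.000000, 1.400000) = -1.036000
  k2 = f(1.205000, 1.187620) = -0.878839
  k3 = f(1.205000, 1.219838) = -0.902680
  k4 = f(1.410000, 1.029901) = -0.762127
  u ← 1.400000 + (0.41/6)·(k1 + 2k2 + 2k3 + k4) = 1.033654
t=1.410000, u=1.033654:
  k1 = f(1.410000, 1.033654) = -0.764904
  k2 = f(1.615000, 0.876848) = -0.648868
  k3 = f(1.615000, 0.900636) = -0.666471
  k4 = f(1.820000, 0.760401) = -0.562697
  u ← 1.033654 + (0.41/6)·(k1 + 2k2 + 2k3 + k4) = 0.763171
u(1.82) ≈ 0.7632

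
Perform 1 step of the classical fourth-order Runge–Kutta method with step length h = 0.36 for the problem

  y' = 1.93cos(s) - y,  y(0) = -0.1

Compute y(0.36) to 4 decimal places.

RK4: k1 = f(s_n, y_n); k2 = f(s_n + h/2, y_n + (h/2)·k1); k3 = f(s_n + h/2, y_n + (h/2)·k2); k4 = f(s_n + h, y_n + h·k3); y_{n+1} = y_n + (h/6)·(k1 + 2k2 + 2k3 + k4).
s=0.000000, y=-0.100000:
  k1 = f(0.000000, -0.100000) = 2.030000
  k2 = f(0.180000, 0.265400) = 1.633418
  k3 = f(0.180000, 0.194015) = 1.704803
  k4 = f(0.360000, 0.513729) = 1.292552
  y ← -0.100000 + (0.36/6)·(k1 + 2k2 + 2k3 + k4) = 0.499940
y(0.36) ≈ 0.4999

0.4999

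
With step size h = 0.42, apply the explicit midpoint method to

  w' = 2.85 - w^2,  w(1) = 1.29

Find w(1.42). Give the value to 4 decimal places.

1.4922

Midpoint: k1 = f(x_n, w_n); k2 = f(x_n + h/2, w_n + (h/2)·k1); w_{n+1} = w_n + h·k2.
x=1.000000, w=1.290000:
  k1 = f(1.000000, 1.290000) = 1.185900
  k2 = f(1.210000, 1.539039) = 0.481359
  w ← 1.290000 + 0.42·0.481359 = 1.492171
w(1.42) ≈ 1.4922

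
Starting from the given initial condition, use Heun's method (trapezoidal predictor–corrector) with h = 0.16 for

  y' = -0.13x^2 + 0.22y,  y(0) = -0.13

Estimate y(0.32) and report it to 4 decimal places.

-0.1411

Heun: k1 = f(x_n, y_n); k2 = f(x_n + h, y_n + h·k1); y_{n+1} = y_n + (h/2)·(k1 + k2).
x=0.000000, y=-0.130000:
  k1 = f(0.000000, -0.130000) = -0.028600
  k2 = f(0.160000, -0.134576) = -0.032935
  y ← -0.130000 + (0.16/2)·(-0.028600 + (-0.032935)) = -0.134923
x=0.160000, y=-0.134923:
  k1 = f(0.160000, -0.134923) = -0.033011
  k2 = f(0.320000, -0.140205) = -0.044157
  y ← -0.134923 + (0.16/2)·(-0.033011 + (-0.044157)) = -0.141096
y(0.32) ≈ -0.1411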